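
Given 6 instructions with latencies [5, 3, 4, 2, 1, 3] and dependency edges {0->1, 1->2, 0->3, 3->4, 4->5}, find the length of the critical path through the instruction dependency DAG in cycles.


Compute longest path through dependency graph: dist(Ik) = max over predecessors of dist + latency(Ik).
dist(I0) = latency 5 = 5
dist(I1) = dist(I0) + 3 = 5 + 3 = 8
dist(I2) = dist(I1) + 4 = 8 + 4 = 12
dist(I3) = dist(I0) + 2 = 5 + 2 = 7
dist(I4) = dist(I3) + 1 = 7 + 1 = 8
dist(I5) = dist(I4) + 3 = 8 + 3 = 11
Critical path = max dist = 12

12


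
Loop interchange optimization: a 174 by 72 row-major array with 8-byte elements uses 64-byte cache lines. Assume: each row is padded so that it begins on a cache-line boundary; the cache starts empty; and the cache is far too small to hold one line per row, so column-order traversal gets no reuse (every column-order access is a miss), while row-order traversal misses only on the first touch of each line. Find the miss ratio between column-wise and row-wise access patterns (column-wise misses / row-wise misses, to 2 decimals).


Each row occupies 72 * 8 = 576 bytes and starts on a line boundary, so it spans ceil(576 / 64) = 9 cache lines.
Row-major traversal misses (one per line touched): 174 * ceil(72 * 8 / 64) = 1566
Column-major traversal misses (no reuse, every access misses): 174 * 72 = 12528
Ratio = 12528 / 1566 = 8.0

8.0


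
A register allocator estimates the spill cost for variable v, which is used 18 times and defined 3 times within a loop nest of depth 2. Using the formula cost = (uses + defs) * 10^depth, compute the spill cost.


uses + defs = 18 + 3 = 21
10^2 = 100
Spill cost = 21 * 100 = 2100

2100


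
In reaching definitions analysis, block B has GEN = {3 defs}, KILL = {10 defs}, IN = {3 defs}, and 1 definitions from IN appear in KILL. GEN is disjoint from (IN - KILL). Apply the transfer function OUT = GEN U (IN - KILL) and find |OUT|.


IN - KILL: 3 - 1 = 2 surviving definitions
OUT = GEN + surviving = 3 + 2 = 5

5


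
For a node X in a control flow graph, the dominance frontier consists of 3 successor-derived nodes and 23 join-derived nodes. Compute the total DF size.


DF(X) = direct successor contributions + join point contributions
= 3 + 23 = 26

26


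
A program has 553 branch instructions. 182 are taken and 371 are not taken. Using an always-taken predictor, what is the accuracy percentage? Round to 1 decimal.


Predictor: always-taken
Correct predictions = 182
Accuracy = 182 / 553 * 100 = 32.9%

32.9


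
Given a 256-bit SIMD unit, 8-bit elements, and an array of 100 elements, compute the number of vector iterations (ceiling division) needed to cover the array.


Width = 256 / 8 = 32 elements per vector op
Iterations = ceil(100 / 32) = 4

4


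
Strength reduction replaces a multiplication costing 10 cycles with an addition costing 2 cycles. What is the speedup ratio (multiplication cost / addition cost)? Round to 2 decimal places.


Ratio = mult_cost / add_cost = 10 / 2 = 5.0

5.0


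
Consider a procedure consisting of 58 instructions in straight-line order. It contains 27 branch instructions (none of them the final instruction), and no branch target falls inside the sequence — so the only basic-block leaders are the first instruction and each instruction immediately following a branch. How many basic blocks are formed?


With no in-sequence branch targets, the leaders are the first instruction plus the instruction after each branch.
Number of basic blocks = branches + 1
= 27 + 1 = 28

28


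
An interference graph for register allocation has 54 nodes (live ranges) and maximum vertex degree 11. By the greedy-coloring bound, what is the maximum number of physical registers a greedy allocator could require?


Greedy coloring never needs more than (max_degree + 1) colors: when coloring a vertex, at most max_degree neighbors are already colored.
Upper bound = 11 + 1 = 12

12


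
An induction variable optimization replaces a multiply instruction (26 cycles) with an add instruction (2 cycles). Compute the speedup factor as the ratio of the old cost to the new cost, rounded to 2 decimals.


Ratio = mult_cost / add_cost = 26 / 2 = 13.0

13.0


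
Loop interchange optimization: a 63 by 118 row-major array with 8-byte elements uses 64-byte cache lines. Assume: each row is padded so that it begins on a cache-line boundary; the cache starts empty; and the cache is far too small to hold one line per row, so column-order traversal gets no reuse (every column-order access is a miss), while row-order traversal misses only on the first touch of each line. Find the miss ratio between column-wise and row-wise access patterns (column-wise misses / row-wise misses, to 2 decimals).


Each row occupies 118 * 8 = 944 bytes and starts on a line boundary, so it spans ceil(944 / 64) = 15 cache lines.
Row-major traversal misses (one per line touched): 63 * ceil(118 * 8 / 64) = 945
Column-major traversal misses (no reuse, every access misses): 63 * 118 = 7434
Ratio = 7434 / 945 = 7.87

7.87


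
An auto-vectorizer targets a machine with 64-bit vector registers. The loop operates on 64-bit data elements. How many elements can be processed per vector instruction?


Width = SIMD bits / data type bits
= 64 / 64 = 1

1


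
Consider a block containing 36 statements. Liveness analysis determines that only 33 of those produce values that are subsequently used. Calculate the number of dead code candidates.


Dead code = total statements - live definitions
= 36 - 33 = 3

3


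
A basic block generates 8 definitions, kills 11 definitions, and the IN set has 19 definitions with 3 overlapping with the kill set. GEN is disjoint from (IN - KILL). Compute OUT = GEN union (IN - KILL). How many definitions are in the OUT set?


IN - KILL: 19 - 3 = 16 surviving definitions
OUT = GEN + surviving = 8 + 16 = 24

24


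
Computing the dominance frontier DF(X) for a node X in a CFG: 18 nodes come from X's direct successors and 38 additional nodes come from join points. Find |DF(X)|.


DF(X) = direct successor contributions + join point contributions
= 18 + 38 = 56

56


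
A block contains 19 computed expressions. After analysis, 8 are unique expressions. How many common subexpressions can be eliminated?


CSE count = total expressions - unique expressions
= 19 - 8 = 11

11


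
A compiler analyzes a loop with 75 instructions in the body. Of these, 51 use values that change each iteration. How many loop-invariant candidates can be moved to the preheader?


Invariant candidates = total - loop-dependent
= 75 - 51 = 24

24


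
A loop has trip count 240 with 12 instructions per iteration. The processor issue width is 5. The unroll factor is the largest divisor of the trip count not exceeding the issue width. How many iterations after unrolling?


Largest divisor of 240 <= 5 is 5
New iterations = 240 / 5 = 48

48


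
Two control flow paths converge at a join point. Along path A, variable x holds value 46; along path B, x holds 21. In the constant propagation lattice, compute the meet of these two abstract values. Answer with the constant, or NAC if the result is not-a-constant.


Meet operation: if both paths give the same constant, result is that constant; if they differ, result is NAC (not-a-constant).
Path A: 46, Path B: 21 -> differ
Result: not-a-constant -> NAC

NAC


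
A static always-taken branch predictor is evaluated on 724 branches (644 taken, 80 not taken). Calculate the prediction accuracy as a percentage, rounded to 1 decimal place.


Predictor: always-taken
Correct predictions = 644
Accuracy = 644 / 724 * 100 = 89.0%

89.0


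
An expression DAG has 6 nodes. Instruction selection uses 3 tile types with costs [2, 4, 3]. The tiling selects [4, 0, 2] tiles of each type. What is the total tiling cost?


Total cost = sum(count_i * cost_i)
= 4*2 + 0*4 + 2*3
= 14

14


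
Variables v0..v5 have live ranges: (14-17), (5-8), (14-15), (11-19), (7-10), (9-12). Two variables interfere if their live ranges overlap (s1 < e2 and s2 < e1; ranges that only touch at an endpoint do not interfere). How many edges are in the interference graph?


Check all pairs for overlapping intervals.
Two intervals (s1,e1) and (s2,e2) overlap if s1 < e2 and s2 < e1.
v0 (14-17) vs v1..v5: overlaps v2, v3 -> 2
v1 (5-8) vs v2..v5: overlaps v4 -> 1
v2 (14-15) vs v3..v5: overlaps v3 -> 1
v3 (11-19) vs v4..v5: overlaps v5 -> 1
v4 (7-10) vs v5: overlaps v5 -> 1
Total overlapping pairs = 2 + 1 + 1 + 1 + 1 = 6

6


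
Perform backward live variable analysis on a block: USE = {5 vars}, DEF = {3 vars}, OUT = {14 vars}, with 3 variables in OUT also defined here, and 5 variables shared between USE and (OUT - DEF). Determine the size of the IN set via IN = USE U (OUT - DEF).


OUT - DEF: 14 - 3 = 11
|IN| = |USE| + |OUT - DEF| - |USE ∩ (OUT - DEF)| = 5 + 11 - 5 = 11

11


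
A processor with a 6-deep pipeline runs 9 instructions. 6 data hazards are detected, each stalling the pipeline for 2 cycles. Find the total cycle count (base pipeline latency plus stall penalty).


Base cycles = 6 + 9 - 1 = 14
Total stalls = 6 * 2 = 12
Total = 14 + 12 = 26

26


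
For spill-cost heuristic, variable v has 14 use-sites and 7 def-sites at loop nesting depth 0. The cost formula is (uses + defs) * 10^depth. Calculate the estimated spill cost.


uses + defs = 14 + 7 = 21
10^0 = 1
Spill cost = 21 * 1 = 21

21


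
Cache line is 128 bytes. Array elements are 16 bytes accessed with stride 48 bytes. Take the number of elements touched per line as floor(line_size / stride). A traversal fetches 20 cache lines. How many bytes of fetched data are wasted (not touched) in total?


Elements per line = floor(128 / 48) = 2
Bytes used per line = 2 * 16 = 32
Wasted per line = 128 - 32 = 96
Total wasted = 96 * 20 = 1920

1920


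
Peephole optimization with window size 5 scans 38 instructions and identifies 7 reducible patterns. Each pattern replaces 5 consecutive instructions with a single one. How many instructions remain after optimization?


Each match removes 4 instructions.
Total removed = 7 * 4 = 28
Remaining = 38 - 28 = 10

10


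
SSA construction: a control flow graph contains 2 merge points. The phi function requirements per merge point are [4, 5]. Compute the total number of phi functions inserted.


Total phi functions = sum of phi functions at each join node
= 4 + 5 = 9

9


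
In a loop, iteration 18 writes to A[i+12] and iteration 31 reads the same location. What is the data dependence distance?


Distance = read iteration - write iteration
= 31 - 18 = 13

13


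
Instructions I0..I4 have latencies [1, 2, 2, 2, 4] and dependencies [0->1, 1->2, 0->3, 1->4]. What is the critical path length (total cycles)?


Compute longest path through dependency graph: dist(Ik) = max over predecessors of dist + latency(Ik).
dist(I0) = latency 1 = 1
dist(I1) = dist(I0) + 2 = 1 + 2 = 3
dist(I2) = dist(I1) + 2 = 3 + 2 = 5
dist(I3) = dist(I0) + 2 = 1 + 2 = 3
dist(I4) = dist(I1) + 4 = 3 + 4 = 7
Critical path = max dist = 7

7


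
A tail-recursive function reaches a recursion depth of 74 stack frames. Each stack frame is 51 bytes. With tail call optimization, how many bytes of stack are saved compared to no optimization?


Without TCO: 74 * 51 = 3774 bytes
With TCO: reuse 1 frame = 51 bytes
Savings = 3774 - 51 = 3723

3723


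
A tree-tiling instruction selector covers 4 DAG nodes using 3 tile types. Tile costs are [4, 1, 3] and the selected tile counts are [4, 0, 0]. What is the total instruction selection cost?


Total cost = sum(count_i * cost_i)
= 4*4 + 0*1 + 0*3
= 16

16


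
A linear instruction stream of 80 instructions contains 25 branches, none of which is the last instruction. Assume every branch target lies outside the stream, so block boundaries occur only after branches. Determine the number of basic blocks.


With no in-sequence branch targets, the leaders are the first instruction plus the instruction after each branch.
Number of basic blocks = branches + 1
= 25 + 1 = 26

26


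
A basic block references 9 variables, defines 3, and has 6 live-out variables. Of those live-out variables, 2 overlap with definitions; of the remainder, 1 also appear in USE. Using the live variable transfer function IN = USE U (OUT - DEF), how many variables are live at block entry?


OUT - DEF: 6 - 2 = 4
|IN| = |USE| + |OUT - DEF| - |USE ∩ (OUT - DEF)| = 9 + 4 - 1 = 12

12


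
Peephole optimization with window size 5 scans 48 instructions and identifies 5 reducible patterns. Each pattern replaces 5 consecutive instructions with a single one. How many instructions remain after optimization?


Each match removes 4 instructions.
Total removed = 5 * 4 = 20
Remaining = 48 - 20 = 28

28


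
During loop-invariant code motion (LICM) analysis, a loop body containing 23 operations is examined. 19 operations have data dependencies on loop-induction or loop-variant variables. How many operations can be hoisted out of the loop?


Invariant candidates = total - loop-dependent
= 23 - 19 = 4

4


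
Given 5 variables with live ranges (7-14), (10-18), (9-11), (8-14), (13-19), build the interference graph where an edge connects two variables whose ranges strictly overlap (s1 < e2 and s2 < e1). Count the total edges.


Check all pairs for overlapping intervals.
Two intervals (s1,e1) and (s2,e2) overlap if s1 < e2 and s2 < e1.
v0 (7-14) vs v1..v4: overlaps v1, v2, v3, v4 -> 4
v1 (10-18) vs v2..v4: overlaps v2, v3, v4 -> 3
v2 (9-11) vs v3..v4: overlaps v3 -> 1
v3 (8-14) vs v4: overlaps v4 -> 1
Total overlapping pairs = 4 + 3 + 1 + 1 = 9

9


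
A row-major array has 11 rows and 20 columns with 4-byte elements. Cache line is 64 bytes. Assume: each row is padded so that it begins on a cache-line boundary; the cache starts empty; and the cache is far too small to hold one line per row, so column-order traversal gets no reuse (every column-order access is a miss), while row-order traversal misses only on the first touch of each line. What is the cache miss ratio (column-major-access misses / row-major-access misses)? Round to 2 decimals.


Each row occupies 20 * 4 = 80 bytes and starts on a line boundary, so it spans ceil(80 / 64) = 2 cache lines.
Row-major traversal misses (one per line touched): 11 * ceil(20 * 4 / 64) = 22
Column-major traversal misses (no reuse, every access misses): 11 * 20 = 220
Ratio = 220 / 22 = 10.0

10.0


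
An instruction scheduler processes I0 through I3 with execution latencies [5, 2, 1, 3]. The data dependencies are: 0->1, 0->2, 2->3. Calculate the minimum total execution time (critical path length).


Compute longest path through dependency graph: dist(Ik) = max over predecessors of dist + latency(Ik).
dist(I0) = latency 5 = 5
dist(I1) = dist(I0) + 2 = 5 + 2 = 7
dist(I2) = dist(I0) + 1 = 5 + 1 = 6
dist(I3) = dist(I2) + 3 = 6 + 3 = 9
Critical path = max dist = 9

9


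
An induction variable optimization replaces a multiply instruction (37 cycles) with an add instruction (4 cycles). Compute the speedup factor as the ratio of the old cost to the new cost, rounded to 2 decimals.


Ratio = mult_cost / add_cost = 37 / 4 = 9.25

9.25


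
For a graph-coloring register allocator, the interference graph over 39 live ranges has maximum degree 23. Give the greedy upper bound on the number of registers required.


Greedy coloring never needs more than (max_degree + 1) colors: when coloring a vertex, at most max_degree neighbors are already colored.
Upper bound = 23 + 1 = 24

24


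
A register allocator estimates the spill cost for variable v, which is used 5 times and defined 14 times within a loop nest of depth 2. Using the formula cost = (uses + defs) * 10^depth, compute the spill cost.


uses + defs = 5 + 14 = 19
10^2 = 100
Spill cost = 19 * 100 = 1900

1900


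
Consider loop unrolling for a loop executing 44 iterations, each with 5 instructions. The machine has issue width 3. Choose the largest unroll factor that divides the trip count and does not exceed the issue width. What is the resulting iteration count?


Largest divisor of 44 <= 3 is 2
New iterations = 44 / 2 = 22

22


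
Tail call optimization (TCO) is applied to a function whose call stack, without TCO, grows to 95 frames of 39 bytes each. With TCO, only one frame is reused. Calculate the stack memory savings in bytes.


Without TCO: 95 * 39 = 3705 bytes
With TCO: reuse 1 frame = 39 bytes
Savings = 3705 - 39 = 3666

3666


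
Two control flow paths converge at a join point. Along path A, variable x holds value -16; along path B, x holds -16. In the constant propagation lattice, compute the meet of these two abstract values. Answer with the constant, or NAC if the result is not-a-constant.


Meet operation: if both paths give the same constant, result is that constant; if they differ, result is NAC (not-a-constant).
Path A: -16, Path B: -16 -> equal
Result: constant -> -16

-16


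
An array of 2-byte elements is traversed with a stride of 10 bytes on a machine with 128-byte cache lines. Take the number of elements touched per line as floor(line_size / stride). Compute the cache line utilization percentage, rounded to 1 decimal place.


Elements per cache line = floor(128 / 10) = 12
Bytes used = 12 * 2 = 24
Utilization = 24 / 128 * 100 = 18.8%

18.8


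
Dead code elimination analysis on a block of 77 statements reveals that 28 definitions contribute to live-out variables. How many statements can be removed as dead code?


Dead code = total statements - live definitions
= 77 - 28 = 49

49


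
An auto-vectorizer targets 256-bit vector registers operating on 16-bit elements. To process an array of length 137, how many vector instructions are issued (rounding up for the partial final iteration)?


Width = 256 / 16 = 16 elements per vector op
Iterations = ceil(137 / 16) = 9

9


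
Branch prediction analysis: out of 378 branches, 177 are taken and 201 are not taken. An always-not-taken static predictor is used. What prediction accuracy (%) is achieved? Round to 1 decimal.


Predictor: always-not-taken
Correct predictions = 201
Accuracy = 201 / 378 * 100 = 53.2%

53.2


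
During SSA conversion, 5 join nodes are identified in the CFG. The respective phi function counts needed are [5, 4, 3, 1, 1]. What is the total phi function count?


Total phi functions = sum of phi functions at each join node
= 5 + 4 + 3 + 1 + 1 = 14

14


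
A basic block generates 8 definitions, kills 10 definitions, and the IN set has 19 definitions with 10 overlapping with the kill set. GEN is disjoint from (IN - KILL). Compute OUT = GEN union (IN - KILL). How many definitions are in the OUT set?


IN - KILL: 19 - 10 = 9 surviving definitions
OUT = GEN + surviving = 8 + 9 = 17

17


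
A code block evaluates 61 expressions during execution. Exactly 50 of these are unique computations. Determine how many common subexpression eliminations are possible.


CSE count = total expressions - unique expressions
= 61 - 50 = 11

11


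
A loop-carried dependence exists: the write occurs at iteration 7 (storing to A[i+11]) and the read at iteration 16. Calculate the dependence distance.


Distance = read iteration - write iteration
= 16 - 7 = 9

9


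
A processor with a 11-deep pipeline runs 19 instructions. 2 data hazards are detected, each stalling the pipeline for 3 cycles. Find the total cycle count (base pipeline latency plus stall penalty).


Base cycles = 11 + 19 - 1 = 29
Total stalls = 2 * 3 = 6
Total = 29 + 6 = 35

35


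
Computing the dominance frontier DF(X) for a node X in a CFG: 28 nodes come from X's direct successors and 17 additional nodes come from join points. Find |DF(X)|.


DF(X) = direct successor contributions + join point contributions
= 28 + 17 = 45

45


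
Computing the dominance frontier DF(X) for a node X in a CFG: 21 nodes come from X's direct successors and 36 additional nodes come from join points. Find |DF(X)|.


DF(X) = direct successor contributions + join point contributions
= 21 + 36 = 57

57


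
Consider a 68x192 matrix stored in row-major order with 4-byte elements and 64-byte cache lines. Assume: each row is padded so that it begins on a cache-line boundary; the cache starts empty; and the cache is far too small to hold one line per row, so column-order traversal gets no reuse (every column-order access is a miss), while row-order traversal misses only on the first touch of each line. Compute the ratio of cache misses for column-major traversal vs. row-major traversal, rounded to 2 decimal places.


Each row occupies 192 * 4 = 768 bytes and starts on a line boundary, so it spans ceil(768 / 64) = 12 cache lines.
Row-major traversal misses (one per line touched): 68 * ceil(192 * 4 / 64) = 816
Column-major traversal misses (no reuse, every access misses): 68 * 192 = 13056
Ratio = 13056 / 816 = 16.0

16.0


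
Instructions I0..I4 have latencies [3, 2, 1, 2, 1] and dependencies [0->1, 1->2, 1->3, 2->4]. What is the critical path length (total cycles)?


Compute longest path through dependency graph: dist(Ik) = max over predecessors of dist + latency(Ik).
dist(I0) = latency 3 = 3
dist(I1) = dist(I0) + 2 = 3 + 2 = 5
dist(I2) = dist(I1) + 1 = 5 + 1 = 6
dist(I3) = dist(I1) + 2 = 5 + 2 = 7
dist(I4) = dist(I2) + 1 = 6 + 1 = 7
Critical path = max dist = 7

7


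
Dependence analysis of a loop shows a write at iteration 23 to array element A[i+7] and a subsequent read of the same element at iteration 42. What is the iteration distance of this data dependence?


Distance = read iteration - write iteration
= 42 - 23 = 19

19


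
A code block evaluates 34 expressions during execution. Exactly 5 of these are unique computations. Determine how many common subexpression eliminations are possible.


CSE count = total expressions - unique expressions
= 34 - 5 = 29

29


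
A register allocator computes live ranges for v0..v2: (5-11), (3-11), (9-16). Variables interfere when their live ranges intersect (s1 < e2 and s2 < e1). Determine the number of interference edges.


Check all pairs for overlapping intervals.
Two intervals (s1,e1) and (s2,e2) overlap if s1 < e2 and s2 < e1.
v0 (5-11) vs v1..v2: overlaps v1, v2 -> 2
v1 (3-11) vs v2: overlaps v2 -> 1
Total overlapping pairs = 2 + 1 = 3

3


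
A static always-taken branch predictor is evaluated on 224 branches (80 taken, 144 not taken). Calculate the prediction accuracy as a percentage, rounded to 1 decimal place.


Predictor: always-taken
Correct predictions = 80
Accuracy = 80 / 224 * 100 = 35.7%

35.7


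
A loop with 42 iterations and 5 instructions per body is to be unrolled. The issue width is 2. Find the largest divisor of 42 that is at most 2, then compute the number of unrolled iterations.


Largest divisor of 42 <= 2 is 2
New iterations = 42 / 2 = 21

21


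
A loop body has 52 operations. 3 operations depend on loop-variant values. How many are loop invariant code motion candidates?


Invariant candidates = total - loop-dependent
= 52 - 3 = 49

49


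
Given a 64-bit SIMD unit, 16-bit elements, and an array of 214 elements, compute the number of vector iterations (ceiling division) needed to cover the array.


Width = 64 / 16 = 4 elements per vector op
Iterations = ceil(214 / 4) = 54

54


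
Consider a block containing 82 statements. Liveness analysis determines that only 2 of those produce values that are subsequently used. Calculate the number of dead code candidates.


Dead code = total statements - live definitions
= 82 - 2 = 80

80


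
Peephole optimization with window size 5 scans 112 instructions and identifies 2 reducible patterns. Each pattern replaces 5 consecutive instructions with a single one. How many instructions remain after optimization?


Each match removes 4 instructions.
Total removed = 2 * 4 = 8
Remaining = 112 - 8 = 104

104


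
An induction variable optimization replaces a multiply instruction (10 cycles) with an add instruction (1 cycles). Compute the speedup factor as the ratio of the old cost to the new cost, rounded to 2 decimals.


Ratio = mult_cost / add_cost = 10 / 1 = 10.0

10.0


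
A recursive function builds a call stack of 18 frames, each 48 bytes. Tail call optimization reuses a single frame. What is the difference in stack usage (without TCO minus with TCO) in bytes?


Without TCO: 18 * 48 = 864 bytes
With TCO: reuse 1 frame = 48 bytes
Savings = 864 - 48 = 816

816


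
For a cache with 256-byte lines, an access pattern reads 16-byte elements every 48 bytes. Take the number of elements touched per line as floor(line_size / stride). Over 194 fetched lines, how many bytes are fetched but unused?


Elements per line = floor(256 / 48) = 5
Bytes used per line = 5 * 16 = 80
Wasted per line = 256 - 80 = 176
Total wasted = 176 * 194 = 34144

34144


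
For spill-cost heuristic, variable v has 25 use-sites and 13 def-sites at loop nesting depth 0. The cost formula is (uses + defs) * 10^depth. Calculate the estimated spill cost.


uses + defs = 25 + 13 = 38
10^0 = 1
Spill cost = 38 * 1 = 38

38


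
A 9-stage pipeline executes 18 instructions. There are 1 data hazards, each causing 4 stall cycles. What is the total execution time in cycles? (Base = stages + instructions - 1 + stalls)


Base cycles = 9 + 18 - 1 = 26
Total stalls = 1 * 4 = 4
Total = 26 + 4 = 30

30


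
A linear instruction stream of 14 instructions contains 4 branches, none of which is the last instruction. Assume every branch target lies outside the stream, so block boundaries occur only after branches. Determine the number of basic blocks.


With no in-sequence branch targets, the leaders are the first instruction plus the instruction after each branch.
Number of basic blocks = branches + 1
= 4 + 1 = 5

5


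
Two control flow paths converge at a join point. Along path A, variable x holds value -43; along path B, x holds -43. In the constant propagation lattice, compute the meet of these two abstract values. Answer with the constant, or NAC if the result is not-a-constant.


Meet operation: if both paths give the same constant, result is that constant; if they differ, result is NAC (not-a-constant).
Path A: -43, Path B: -43 -> equal
Result: constant -> -43

-43


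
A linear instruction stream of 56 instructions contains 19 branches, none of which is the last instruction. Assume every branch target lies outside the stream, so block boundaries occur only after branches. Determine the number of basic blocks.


With no in-sequence branch targets, the leaders are the first instruction plus the instruction after each branch.
Number of basic blocks = branches + 1
= 19 + 1 = 20

20


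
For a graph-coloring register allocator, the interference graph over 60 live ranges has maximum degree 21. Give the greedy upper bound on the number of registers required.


Greedy coloring never needs more than (max_degree + 1) colors: when coloring a vertex, at most max_degree neighbors are already colored.
Upper bound = 21 + 1 = 22

22


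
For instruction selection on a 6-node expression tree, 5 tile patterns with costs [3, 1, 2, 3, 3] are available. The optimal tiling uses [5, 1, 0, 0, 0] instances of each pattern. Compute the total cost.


Total cost = sum(count_i * cost_i)
= 5*3 + 1*1 + 0*2 + 0*3 + 0*3
= 16

16


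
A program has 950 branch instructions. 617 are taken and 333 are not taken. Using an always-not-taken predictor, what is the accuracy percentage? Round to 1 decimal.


Predictor: always-not-taken
Correct predictions = 333
Accuracy = 333 / 950 * 100 = 35.1%

35.1


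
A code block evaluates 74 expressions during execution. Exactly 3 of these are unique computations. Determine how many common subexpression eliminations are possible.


CSE count = total expressions - unique expressions
= 74 - 3 = 71

71


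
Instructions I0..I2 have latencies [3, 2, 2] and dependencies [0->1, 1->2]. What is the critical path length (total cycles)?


Compute longest path through dependency graph: dist(Ik) = max over predecessors of dist + latency(Ik).
dist(I0) = latency 3 = 3
dist(I1) = dist(I0) + 2 = 3 + 2 = 5
dist(I2) = dist(I1) + 2 = 5 + 2 = 7
Critical path = max dist = 7

7


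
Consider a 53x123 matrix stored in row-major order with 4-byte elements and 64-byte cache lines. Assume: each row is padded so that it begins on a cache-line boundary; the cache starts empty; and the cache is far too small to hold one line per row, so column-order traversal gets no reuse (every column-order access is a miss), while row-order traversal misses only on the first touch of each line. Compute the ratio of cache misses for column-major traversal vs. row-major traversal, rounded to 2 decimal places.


Each row occupies 123 * 4 = 492 bytes and starts on a line boundary, so it spans ceil(492 / 64) = 8 cache lines.
Row-major traversal misses (one per line touched): 53 * ceil(123 * 4 / 64) = 424
Column-major traversal misses (no reuse, every access misses): 53 * 123 = 6519
Ratio = 6519 / 424 = 15.38

15.38


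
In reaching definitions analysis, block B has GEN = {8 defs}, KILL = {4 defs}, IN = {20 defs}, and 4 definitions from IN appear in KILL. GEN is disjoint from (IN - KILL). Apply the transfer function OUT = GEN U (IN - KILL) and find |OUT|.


IN - KILL: 20 - 4 = 16 surviving definitions
OUT = GEN + surviving = 8 + 16 = 24

24


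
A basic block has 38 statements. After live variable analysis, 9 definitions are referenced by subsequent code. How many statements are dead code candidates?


Dead code = total statements - live definitions
= 38 - 9 = 29

29


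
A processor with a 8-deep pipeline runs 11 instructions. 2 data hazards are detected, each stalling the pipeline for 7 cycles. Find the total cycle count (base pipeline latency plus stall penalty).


Base cycles = 8 + 11 - 1 = 18
Total stalls = 2 * 7 = 14
Total = 18 + 14 = 32

32


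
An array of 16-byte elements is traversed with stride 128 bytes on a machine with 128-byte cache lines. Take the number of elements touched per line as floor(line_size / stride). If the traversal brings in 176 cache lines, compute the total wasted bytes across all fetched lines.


Elements per line = floor(128 / 128) = 1
Bytes used per line = 1 * 16 = 16
Wasted per line = 128 - 16 = 112
Total wasted = 112 * 176 = 19712

19712


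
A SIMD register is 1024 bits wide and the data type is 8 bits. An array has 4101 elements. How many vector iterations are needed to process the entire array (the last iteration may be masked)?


Width = 1024 / 8 = 128 elements per vector op
Iterations = ceil(4101 / 128) = 33

33


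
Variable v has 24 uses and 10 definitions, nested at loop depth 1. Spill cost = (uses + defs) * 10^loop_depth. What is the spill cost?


uses + defs = 24 + 10 = 34
10^1 = 10
Spill cost = 34 * 10 = 340

340


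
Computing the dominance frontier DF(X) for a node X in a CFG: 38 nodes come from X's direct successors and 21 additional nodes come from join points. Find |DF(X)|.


DF(X) = direct successor contributions + join point contributions
= 38 + 21 = 59

59


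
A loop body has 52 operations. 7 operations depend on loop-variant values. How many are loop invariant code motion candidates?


Invariant candidates = total - loop-dependent
= 52 - 7 = 45

45


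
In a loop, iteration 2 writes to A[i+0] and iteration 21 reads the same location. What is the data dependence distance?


Distance = read iteration - write iteration
= 21 - 2 = 19

19


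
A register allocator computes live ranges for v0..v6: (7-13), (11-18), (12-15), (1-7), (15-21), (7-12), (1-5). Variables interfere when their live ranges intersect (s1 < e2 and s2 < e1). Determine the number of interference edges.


Check all pairs for overlapping intervals.
Two intervals (s1,e1) and (s2,e2) overlap if s1 < e2 and s2 < e1.
v0 (7-13) vs v1..v6: overlaps v1, v2, v5 -> 3
v1 (11-18) vs v2..v6: overlaps v2, v4, v5 -> 3
v2 (12-15) vs v3..v6: overlaps none -> 0
v3 (1-7) vs v4..v6: overlaps v6 -> 1
v4 (15-21) vs v5..v6: overlaps none -> 0
v5 (7-12) vs v6: overlaps none -> 0
Total overlapping pairs = 3 + 3 + 0 + 1 + 0 + 0 = 7

7


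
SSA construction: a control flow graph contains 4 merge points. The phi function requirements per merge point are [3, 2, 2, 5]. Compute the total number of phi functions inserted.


Total phi functions = sum of phi functions at each join node
= 3 + 2 + 2 + 5 = 12

12


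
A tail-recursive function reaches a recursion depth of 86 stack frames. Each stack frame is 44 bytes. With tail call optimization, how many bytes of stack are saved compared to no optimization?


Without TCO: 86 * 44 = 3784 bytes
With TCO: reuse 1 frame = 44 bytes
Savings = 3784 - 44 = 3740

3740


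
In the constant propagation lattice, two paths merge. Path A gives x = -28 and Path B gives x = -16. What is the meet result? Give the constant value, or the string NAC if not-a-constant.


Meet operation: if both paths give the same constant, result is that constant; if they differ, result is NAC (not-a-constant).
Path A: -28, Path B: -16 -> differ
Result: not-a-constant -> NAC

NAC


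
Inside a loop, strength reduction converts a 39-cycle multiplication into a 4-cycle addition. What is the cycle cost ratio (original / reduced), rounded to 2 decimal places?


Ratio = mult_cost / add_cost = 39 / 4 = 9.75

9.75


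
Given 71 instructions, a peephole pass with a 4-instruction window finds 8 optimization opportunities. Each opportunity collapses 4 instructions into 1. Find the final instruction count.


Each match removes 3 instructions.
Total removed = 8 * 3 = 24
Remaining = 71 - 24 = 47

47


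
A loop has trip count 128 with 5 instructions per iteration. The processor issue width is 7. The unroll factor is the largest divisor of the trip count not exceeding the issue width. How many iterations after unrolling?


Largest divisor of 128 <= 7 is 4
New iterations = 128 / 4 = 32

32


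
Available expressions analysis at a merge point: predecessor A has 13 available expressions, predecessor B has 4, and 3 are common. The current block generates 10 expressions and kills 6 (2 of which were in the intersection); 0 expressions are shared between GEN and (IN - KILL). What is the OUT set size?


IN = intersection of predecessors = 3
IN - KILL = 3 - 2 = 1
|OUT| = |GEN| + |IN - KILL| - |GEN ∩ (IN - KILL)| = 10 + 1 - 0 = 11

11


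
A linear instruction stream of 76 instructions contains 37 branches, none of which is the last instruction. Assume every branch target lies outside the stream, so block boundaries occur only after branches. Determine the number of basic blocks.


With no in-sequence branch targets, the leaders are the first instruction plus the instruction after each branch.
Number of basic blocks = branches + 1
= 37 + 1 = 38

38


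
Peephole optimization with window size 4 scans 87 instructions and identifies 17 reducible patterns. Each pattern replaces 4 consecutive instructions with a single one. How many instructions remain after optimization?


Each match removes 3 instructions.
Total removed = 17 * 3 = 51
Remaining = 87 - 51 = 36

36


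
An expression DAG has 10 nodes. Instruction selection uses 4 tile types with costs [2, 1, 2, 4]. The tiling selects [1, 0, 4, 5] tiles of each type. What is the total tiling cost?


Total cost = sum(count_i * cost_i)
= 1*2 + 0*1 + 4*2 + 5*4
= 30

30


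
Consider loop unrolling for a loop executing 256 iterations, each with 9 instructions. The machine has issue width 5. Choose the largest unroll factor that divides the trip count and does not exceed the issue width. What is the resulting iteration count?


Largest divisor of 256 <= 5 is 4
New iterations = 256 / 4 = 64

64


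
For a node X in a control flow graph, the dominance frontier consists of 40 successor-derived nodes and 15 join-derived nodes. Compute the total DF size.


DF(X) = direct successor contributions + join point contributions
= 40 + 15 = 55

55


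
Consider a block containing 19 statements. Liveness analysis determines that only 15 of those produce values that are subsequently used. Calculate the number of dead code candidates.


Dead code = total statements - live definitions
= 19 - 15 = 4

4


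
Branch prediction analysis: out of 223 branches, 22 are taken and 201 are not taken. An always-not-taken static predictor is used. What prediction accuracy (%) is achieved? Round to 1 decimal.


Predictor: always-not-taken
Correct predictions = 201
Accuracy = 201 / 223 * 100 = 90.1%

90.1


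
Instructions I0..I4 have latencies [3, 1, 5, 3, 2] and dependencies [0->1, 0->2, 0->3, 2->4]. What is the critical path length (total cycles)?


Compute longest path through dependency graph: dist(Ik) = max over predecessors of dist + latency(Ik).
dist(I0) = latency 3 = 3
dist(I1) = dist(I0) + 1 = 3 + 1 = 4
dist(I2) = dist(I0) + 5 = 3 + 5 = 8
dist(I3) = dist(I0) + 3 = 3 + 3 = 6
dist(I4) = dist(I2) + 2 = 8 + 2 = 10
Critical path = max dist = 10

10


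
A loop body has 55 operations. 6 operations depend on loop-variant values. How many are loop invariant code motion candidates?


Invariant candidates = total - loop-dependent
= 55 - 6 = 49

49


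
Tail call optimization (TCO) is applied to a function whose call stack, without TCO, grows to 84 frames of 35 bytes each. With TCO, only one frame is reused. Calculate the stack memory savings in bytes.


Without TCO: 84 * 35 = 2940 bytes
With TCO: reuse 1 frame = 35 bytes
Savings = 2940 - 35 = 2905

2905


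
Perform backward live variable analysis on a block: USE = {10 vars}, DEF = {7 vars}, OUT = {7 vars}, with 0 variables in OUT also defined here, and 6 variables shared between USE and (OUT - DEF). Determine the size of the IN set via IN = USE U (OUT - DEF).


OUT - DEF: 7 - 0 = 7
|IN| = |USE| + |OUT - DEF| - |USE ∩ (OUT - DEF)| = 10 + 7 - 6 = 11

11


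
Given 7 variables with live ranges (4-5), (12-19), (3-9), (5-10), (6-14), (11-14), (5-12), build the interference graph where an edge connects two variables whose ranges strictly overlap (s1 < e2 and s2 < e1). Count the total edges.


Check all pairs for overlapping intervals.
Two intervals (s1,e1) and (s2,e2) overlap if s1 < e2 and s2 < e1.
v0 (4-5) vs v1..v6: overlaps v2 -> 1
v1 (12-19) vs v2..v6: overlaps v4, v5 -> 2
v2 (3-9) vs v3..v6: overlaps v3, v4, v6 -> 3
v3 (5-10) vs v4..v6: overlaps v4, v6 -> 2
v4 (6-14) vs v5..v6: overlaps v5, v6 -> 2
v5 (11-14) vs v6: overlaps v6 -> 1
Total overlapping pairs = 1 + 2 + 3 + 2 + 2 + 1 = 11

11


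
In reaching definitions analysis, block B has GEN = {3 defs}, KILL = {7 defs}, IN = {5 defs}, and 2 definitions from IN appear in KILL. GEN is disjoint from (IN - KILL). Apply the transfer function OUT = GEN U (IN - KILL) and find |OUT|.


IN - KILL: 5 - 2 = 3 surviving definitions
OUT = GEN + surviving = 3 + 3 = 6

6


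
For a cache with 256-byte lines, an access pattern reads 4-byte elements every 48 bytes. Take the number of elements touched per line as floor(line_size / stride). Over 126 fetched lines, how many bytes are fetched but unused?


Elements per line = floor(256 / 48) = 5
Bytes used per line = 5 * 4 = 20
Wasted per line = 256 - 20 = 236
Total wasted = 236 * 126 = 29736

29736


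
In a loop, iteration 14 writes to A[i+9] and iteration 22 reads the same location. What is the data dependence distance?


Distance = read iteration - write iteration
= 22 - 14 = 8

8


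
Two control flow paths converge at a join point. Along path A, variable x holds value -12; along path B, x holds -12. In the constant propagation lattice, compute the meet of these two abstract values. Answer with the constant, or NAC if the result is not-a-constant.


Meet operation: if both paths give the same constant, result is that constant; if they differ, result is NAC (not-a-constant).
Path A: -12, Path B: -12 -> equal
Result: constant -> -12

-12
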